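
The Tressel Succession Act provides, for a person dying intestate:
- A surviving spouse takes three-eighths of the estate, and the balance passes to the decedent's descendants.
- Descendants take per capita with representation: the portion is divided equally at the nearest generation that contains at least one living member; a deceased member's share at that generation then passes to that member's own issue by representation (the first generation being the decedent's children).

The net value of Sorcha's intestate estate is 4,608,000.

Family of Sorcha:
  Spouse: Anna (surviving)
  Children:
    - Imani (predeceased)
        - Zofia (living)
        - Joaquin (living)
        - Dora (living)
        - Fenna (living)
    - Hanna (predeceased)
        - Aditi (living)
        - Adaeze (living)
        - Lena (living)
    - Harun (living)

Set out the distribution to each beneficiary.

Anna: 1,728,000; Zofia: 240,000; Joaquin: 240,000; Dora: 240,000; Fenna: 240,000; Aditi: 320,000; Adaeze: 320,000; Lena: 320,000; Harun: 960,000

Anna takes three-eighths of 4,608,000 = 1,728,000. The remaining 2,880,000 passes to the descendants.
The descendants' portion (2,880,000) is divided into 3 shares of 960,000: Harun takes 960,000; Imani's 960,000 share passes to Imani's issue; Hanna's 960,000 share passes to Hanna's issue.
Imani's share (960,000) is divided into 4 shares of 240,000: Zofia, Joaquin, Dora, and Fenna each take 240,000.
Hanna's share (960,000) is divided into 3 shares of 320,000: Aditi, Adaeze, and Lena each take 320,000.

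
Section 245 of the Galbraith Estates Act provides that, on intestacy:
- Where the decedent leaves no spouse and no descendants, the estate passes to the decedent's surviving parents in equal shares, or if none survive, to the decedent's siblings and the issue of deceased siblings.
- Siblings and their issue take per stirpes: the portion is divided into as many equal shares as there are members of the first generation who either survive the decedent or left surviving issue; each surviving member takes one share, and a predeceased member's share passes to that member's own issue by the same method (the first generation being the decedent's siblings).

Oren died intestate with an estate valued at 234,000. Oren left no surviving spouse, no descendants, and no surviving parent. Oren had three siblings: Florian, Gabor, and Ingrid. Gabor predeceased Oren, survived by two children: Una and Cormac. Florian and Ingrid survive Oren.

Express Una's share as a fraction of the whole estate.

The entire 234,000 passes to the siblings and their issue.
That amount (234,000) is divided into 3 shares of 78,000: Florian and Ingrid each take 78,000; Gabor's 78,000 share passes to Gabor's issue.
Gabor's share (78,000) is divided into 2 shares of 39,000: Una and Cormac each take 39,000.

Una receives 1/6 of the estate.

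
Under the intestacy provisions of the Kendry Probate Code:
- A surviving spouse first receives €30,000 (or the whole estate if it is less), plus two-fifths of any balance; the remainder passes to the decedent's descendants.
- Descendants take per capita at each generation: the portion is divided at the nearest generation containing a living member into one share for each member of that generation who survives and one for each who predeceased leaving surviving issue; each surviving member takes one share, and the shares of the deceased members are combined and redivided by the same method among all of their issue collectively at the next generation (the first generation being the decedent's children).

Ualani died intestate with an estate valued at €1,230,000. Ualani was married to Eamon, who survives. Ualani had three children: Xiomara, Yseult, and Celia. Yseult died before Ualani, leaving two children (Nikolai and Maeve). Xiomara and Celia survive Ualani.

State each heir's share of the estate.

Eamon: €510,000; Xiomara: €240,000; Nikolai: €120,000; Maeve: €120,000; Celia: €240,000

Eamon first takes €30,000, leaving a balance of €1,200,000. Eamon then takes two-fifths of the balance (€480,000), for a total of €510,000. The remaining €720,000 passes to the descendants.
The descendants' portion (€720,000) is divided at the children's generation into 3 shares of €240,000. Xiomara and Celia each take €240,000. The remaining share for the deceased Yseult (€240,000) is carried to the next generation.
That pool (€240,000) is divided at the grandchildren's generation equally among Nikolai and Maeve: €120,000 each.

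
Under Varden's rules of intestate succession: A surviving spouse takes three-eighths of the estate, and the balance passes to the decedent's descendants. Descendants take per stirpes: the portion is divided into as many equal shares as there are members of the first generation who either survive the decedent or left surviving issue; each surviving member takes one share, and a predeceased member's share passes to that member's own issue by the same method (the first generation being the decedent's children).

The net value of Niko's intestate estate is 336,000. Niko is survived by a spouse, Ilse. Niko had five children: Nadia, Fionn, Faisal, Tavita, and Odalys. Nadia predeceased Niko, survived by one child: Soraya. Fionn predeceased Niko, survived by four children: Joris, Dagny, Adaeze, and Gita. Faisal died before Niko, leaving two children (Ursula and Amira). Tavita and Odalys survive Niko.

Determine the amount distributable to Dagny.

Ilse takes three-eighths of 336,000 = 126,000. The remaining 210,000 passes to the descendants.
The descendants' portion (210,000) is divided into 5 shares of 42,000: Tavita and Odalys each take 42,000; Nadia's 42,000 share passes to Nadia's issue; Fionn's 42,000 share passes to Fionn's issue; Faisal's 42,000 share passes to Faisal's issue.
Nadia's share (42,000) passes entirely to Soraya.
Fionn's share (42,000) is divided into 4 shares of 10,500: Joris, Dagny, Adaeze, and Gita each take 10,500.
Faisal's share (42,000) is divided into 2 shares of 21,000: Ursula and Amira each take 21,000.

Dagny receives 10,500.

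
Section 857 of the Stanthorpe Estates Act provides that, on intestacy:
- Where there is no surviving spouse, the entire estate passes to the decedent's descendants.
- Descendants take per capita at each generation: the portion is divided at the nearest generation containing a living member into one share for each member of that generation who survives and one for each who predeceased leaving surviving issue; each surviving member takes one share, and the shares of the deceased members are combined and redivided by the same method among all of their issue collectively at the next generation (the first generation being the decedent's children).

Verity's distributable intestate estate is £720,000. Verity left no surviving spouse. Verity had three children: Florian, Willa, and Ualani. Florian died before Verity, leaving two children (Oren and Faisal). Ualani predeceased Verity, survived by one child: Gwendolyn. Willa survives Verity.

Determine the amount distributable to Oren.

Oren receives £160,000.

The entire £720,000 passes to the descendants.
That amount (£720,000) is divided at the children's generation into 3 shares of £240,000. Willa takes £240,000. The 2 shares of the deceased (Florian and Ualani) are combined into a pool of £480,000.
That pool (£480,000) is divided at the grandchildren's generation equally among Oren, Faisal, and Gwendolyn: £160,000 each.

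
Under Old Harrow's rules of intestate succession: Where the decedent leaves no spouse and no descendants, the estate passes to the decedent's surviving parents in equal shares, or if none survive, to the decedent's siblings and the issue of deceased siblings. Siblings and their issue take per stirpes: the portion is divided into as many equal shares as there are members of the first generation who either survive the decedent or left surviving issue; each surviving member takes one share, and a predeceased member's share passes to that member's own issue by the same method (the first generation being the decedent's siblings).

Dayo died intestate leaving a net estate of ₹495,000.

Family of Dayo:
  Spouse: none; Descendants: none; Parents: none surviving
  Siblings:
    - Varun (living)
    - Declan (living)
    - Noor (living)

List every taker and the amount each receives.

Varun: ₹165,000; Declan: ₹165,000; Noor: ₹165,000

The entire ₹495,000 passes to the siblings and their issue.
That amount (₹495,000) is divided into 3 shares of ₹165,000: Varun, Declan, and Noor each take ₹165,000.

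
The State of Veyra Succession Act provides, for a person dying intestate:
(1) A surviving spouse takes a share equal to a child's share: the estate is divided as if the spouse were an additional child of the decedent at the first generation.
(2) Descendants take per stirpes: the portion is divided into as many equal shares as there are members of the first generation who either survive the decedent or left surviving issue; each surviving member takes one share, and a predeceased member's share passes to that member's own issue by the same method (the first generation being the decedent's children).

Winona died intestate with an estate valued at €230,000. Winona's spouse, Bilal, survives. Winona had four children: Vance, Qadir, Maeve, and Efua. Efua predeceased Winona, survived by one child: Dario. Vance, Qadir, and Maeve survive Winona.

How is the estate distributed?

The spouse counts as an additional share at the children's level, so there are 5 primary shares of €46,000. Bilal takes one such share (€46,000).
The children's combined portion (€184,000) is divided into 4 shares of €46,000: Vance, Qadir, and Maeve each take €46,000; Efua's €46,000 share passes to Efua's issue.
Efua's share (€46,000) passes entirely to Dario.

Bilal: €46,000; Vance: €46,000; Qadir: €46,000; Maeve: €46,000; Dario: €46,000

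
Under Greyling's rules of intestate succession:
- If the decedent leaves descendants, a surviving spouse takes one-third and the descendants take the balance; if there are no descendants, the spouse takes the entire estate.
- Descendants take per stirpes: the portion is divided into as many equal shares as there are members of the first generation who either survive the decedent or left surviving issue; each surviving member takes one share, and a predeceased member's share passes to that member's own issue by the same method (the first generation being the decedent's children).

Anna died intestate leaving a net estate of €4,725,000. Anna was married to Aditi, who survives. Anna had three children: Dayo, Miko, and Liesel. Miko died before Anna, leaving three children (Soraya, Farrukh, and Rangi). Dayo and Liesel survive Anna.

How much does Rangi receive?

Rangi receives €350,000.

Aditi takes one-third of €4,725,000 = €1,575,000. The remaining €3,150,000 passes to the descendants.
The descendants' portion (€3,150,000) is divided into 3 shares of €1,050,000: Dayo and Liesel each take €1,050,000; Miko's €1,050,000 share passes to Miko's issue.
Miko's share (€1,050,000) is divided into 3 shares of €350,000: Soraya, Farrukh, and Rangi each take €350,000.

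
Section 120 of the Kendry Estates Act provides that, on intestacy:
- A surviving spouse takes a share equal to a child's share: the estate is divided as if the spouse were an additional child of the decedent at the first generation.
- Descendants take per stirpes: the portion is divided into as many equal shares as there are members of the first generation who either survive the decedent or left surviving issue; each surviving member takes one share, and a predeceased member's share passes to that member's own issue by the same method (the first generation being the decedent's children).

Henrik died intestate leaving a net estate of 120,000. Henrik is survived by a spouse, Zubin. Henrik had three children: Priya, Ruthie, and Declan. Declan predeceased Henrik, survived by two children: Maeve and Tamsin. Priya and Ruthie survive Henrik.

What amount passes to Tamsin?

The spouse counts as an additional share at the children's level, so there are 4 primary shares of 30,000. Zubin takes one such share (30,000).
The children's combined portion (90,000) is divided into 3 shares of 30,000: Priya and Ruthie each take 30,000; Declan's 30,000 share passes to Declan's issue.
Declan's share (30,000) is divided into 2 shares of 15,000: Maeve and Tamsin each take 15,000.

Tamsin receives 15,000.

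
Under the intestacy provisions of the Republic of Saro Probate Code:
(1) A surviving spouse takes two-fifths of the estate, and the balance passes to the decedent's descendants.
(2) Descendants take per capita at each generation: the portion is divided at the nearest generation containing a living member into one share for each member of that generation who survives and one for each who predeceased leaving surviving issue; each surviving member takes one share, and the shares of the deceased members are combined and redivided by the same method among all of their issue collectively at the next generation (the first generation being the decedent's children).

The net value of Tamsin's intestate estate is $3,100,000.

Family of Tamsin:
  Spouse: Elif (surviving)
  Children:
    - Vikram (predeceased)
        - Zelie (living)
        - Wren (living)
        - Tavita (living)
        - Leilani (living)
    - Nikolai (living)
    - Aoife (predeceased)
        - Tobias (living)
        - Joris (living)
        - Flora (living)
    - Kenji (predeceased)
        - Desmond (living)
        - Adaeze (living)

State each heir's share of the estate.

Elif takes two-fifths of $3,100,000 = $1,240,000. The remaining $1,860,000 passes to the descendants.
The descendants' portion ($1,860,000) is divided at the children's generation into 4 shares of $465,000. Nikolai takes $465,000. The 3 shares of the deceased (Vikram, Aoife, and Kenji) are combined into a pool of $1,395,000.
That pool ($1,395,000) is divided at the grandchildren's generation equally among Zelie, Wren, Tavita, Leilani, Tobias, Joris, Flora, Desmond, and Adaeze: $155,000 each.

Elif: $1,240,000; Zelie: $155,000; Wren: $155,000; Tavita: $155,000; Leilani: $155,000; Nikolai: $465,000; Tobias: $155,000; Joris: $155,000; Flora: $155,000; Desmond: $155,000; Adaeze: $155,000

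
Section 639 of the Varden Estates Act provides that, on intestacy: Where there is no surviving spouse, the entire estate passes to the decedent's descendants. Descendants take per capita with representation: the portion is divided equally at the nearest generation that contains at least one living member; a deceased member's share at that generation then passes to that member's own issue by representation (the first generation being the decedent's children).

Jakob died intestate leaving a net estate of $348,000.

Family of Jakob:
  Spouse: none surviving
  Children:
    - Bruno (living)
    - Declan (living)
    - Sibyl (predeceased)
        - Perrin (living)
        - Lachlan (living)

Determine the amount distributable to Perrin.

Perrin receives $58,000.

The entire $348,000 passes to the descendants.
That amount ($348,000) is divided into 3 shares of $116,000: Bruno and Declan each take $116,000; Sibyl's $116,000 share passes to Sibyl's issue.
Sibyl's share ($116,000) is divided into 2 shares of $58,000: Perrin and Lachlan each take $58,000.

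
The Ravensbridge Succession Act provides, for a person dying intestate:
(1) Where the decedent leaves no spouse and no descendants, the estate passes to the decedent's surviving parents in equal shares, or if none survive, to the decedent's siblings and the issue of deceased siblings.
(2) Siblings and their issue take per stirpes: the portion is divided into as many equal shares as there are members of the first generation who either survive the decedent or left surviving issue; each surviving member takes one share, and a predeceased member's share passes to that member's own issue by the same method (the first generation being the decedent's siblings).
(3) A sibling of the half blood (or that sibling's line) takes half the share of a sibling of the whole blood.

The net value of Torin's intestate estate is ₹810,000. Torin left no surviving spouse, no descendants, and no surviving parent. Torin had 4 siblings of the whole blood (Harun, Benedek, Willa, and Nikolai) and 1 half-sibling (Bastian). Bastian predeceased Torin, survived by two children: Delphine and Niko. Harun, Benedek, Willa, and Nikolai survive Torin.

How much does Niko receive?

Niko receives ₹45,000.

The entire ₹810,000 passes to the siblings and their issue.
Counting each half-blood sibling's line as half a unit, there are 9/2 units in ₹810,000, so one unit is ₹180,000. Whole-blood lines (Harun, Benedek, Willa, and Nikolai) take ₹180,000 each; half-blood lines (Bastian) take ₹90,000 each.
Bastian's share (₹90,000) is divided into 2 shares of ₹45,000: Delphine and Niko each take ₹45,000.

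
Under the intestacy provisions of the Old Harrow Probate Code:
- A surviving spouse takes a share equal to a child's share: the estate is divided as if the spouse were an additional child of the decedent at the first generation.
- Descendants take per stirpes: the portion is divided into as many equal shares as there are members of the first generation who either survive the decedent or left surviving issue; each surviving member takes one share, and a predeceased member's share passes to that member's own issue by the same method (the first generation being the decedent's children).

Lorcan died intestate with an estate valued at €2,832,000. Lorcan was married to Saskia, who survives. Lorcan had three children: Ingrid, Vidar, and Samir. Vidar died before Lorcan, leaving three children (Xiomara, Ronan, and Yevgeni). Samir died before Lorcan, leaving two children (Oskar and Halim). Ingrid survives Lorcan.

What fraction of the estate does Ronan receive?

Ronan receives 1/12 of the estate.

The spouse counts as an additional share at the children's level, so there are 4 primary shares of €708,000. Saskia takes one such share (€708,000).
The children's combined portion (€2,124,000) is divided into 3 shares of €708,000: Ingrid takes €708,000; Vidar's €708,000 share passes to Vidar's issue; Samir's €708,000 share passes to Samir's issue.
Vidar's share (€708,000) is divided into 3 shares of €236,000: Xiomara, Ronan, and Yevgeni each take €236,000.
Samir's share (€708,000) is divided into 2 shares of €354,000: Oskar and Halim each take €354,000.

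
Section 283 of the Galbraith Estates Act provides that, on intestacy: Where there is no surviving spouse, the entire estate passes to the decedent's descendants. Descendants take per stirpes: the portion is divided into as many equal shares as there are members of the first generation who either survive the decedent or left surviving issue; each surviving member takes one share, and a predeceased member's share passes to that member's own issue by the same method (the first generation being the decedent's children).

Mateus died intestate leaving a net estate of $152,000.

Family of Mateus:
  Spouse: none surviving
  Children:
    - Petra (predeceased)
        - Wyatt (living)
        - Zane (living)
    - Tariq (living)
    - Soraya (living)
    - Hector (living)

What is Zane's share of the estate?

Zane receives $19,000.

The entire $152,000 passes to the descendants.
That amount ($152,000) is divided into 4 shares of $38,000: Tariq, Soraya, and Hector each take $38,000; Petra's $38,000 share passes to Petra's issue.
Petra's share ($38,000) is divided into 2 shares of $19,000: Wyatt and Zane each take $19,000.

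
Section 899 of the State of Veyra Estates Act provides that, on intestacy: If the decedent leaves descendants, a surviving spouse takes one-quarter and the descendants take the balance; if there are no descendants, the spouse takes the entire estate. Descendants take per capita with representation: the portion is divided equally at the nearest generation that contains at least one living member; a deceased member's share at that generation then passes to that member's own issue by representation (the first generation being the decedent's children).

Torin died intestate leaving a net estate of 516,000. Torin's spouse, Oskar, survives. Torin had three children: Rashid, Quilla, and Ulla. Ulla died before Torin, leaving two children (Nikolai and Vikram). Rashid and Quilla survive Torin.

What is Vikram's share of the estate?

Vikram receives 64,500.

Oskar takes one-quarter of 516,000 = 129,000. The remaining 387,000 passes to the descendants.
The descendants' portion (387,000) is divided into 3 shares of 129,000: Rashid and Quilla each take 129,000; Ulla's 129,000 share passes to Ulla's issue.
Ulla's share (129,000) is divided into 2 shares of 64,500: Nikolai and Vikram each take 64,500.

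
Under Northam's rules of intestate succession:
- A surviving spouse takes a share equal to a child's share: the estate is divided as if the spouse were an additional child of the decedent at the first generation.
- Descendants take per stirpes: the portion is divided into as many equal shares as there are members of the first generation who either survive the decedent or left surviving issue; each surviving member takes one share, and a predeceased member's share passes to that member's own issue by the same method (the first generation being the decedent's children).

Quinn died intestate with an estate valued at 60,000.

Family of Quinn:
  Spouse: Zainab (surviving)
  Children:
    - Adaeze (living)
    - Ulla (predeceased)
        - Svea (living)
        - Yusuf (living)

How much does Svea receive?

Svea receives 10,000.

The spouse counts as an additional share at the children's level, so there are 3 primary shares of 20,000. Zainab takes one such share (20,000).
The children's combined portion (40,000) is divided into 2 shares of 20,000: Adaeze takes 20,000; Ulla's 20,000 share passes to Ulla's issue.
Ulla's share (20,000) is divided into 2 shares of 10,000: Svea and Yusuf each take 10,000.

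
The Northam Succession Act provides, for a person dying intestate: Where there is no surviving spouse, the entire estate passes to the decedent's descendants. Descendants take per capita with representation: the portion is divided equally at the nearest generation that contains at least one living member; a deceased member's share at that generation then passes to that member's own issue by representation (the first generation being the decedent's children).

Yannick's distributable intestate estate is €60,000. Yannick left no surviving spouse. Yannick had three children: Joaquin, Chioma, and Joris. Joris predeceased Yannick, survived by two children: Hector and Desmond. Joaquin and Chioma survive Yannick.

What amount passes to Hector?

Hector receives €10,000.

The entire €60,000 passes to the descendants.
That amount (€60,000) is divided into 3 shares of €20,000: Joaquin and Chioma each take €20,000; Joris's €20,000 share passes to Joris's issue.
Joris's share (€20,000) is divided into 2 shares of €10,000: Hector and Desmond each take €10,000.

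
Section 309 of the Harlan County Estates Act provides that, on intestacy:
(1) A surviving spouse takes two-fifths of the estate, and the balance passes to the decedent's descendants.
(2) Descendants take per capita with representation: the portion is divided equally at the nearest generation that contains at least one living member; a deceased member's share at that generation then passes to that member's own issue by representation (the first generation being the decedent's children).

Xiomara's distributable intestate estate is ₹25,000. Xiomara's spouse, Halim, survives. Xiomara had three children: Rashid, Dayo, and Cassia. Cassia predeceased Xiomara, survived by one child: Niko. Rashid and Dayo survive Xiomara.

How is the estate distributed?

Halim: ₹10,000; Rashid: ₹5,000; Dayo: ₹5,000; Niko: ₹5,000

Halim takes two-fifths of ₹25,000 = ₹10,000. The remaining ₹15,000 passes to the descendants.
The descendants' portion (₹15,000) is divided into 3 shares of ₹5,000: Rashid and Dayo each take ₹5,000; Cassia's ₹5,000 share passes to Cassia's issue.
Cassia's share (₹5,000) passes entirely to Niko.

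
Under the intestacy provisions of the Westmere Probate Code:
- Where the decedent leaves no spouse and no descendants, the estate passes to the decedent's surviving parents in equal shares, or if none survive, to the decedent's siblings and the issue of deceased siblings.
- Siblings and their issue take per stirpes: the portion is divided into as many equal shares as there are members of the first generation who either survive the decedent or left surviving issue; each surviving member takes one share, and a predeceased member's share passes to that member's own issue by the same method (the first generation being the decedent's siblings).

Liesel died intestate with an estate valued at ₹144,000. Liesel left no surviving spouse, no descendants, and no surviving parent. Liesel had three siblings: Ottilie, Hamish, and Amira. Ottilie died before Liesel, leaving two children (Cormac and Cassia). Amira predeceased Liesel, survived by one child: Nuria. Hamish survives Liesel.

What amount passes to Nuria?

Nuria receives ₹48,000.

The entire ₹144,000 passes to the siblings and their issue.
That amount (₹144,000) is divided into 3 shares of ₹48,000: Hamish takes ₹48,000; Ottilie's ₹48,000 share passes to Ottilie's issue; Amira's ₹48,000 share passes to Amira's issue.
Ottilie's share (₹48,000) is divided into 2 shares of ₹24,000: Cormac and Cassia each take ₹24,000.
Amira's share (₹48,000) passes entirely to Nuria.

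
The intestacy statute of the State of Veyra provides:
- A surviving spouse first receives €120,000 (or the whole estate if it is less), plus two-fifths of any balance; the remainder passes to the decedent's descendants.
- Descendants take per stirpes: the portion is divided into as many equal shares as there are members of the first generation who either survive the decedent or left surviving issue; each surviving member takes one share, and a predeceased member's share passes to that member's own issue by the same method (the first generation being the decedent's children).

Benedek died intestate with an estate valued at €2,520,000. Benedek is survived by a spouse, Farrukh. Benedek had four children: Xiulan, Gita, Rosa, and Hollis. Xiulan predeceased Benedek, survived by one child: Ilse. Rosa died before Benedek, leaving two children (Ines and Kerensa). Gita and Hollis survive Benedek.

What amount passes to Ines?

Farrukh first takes €120,000, leaving a balance of €2,400,000. Farrukh then takes two-fifths of the balance (€960,000), for a total of €1,080,000. The remaining €1,440,000 passes to the descendants.
The descendants' portion (€1,440,000) is divided into 4 shares of €360,000: Gita and Hollis each take €360,000; Xiulan's €360,000 share passes to Xiulan's issue; Rosa's €360,000 share passes to Rosa's issue.
Xiulan's share (€360,000) passes entirely to Ilse.
Rosa's share (€360,000) is divided into 2 shares of €180,000: Ines and Kerensa each take €180,000.

Ines receives €180,000.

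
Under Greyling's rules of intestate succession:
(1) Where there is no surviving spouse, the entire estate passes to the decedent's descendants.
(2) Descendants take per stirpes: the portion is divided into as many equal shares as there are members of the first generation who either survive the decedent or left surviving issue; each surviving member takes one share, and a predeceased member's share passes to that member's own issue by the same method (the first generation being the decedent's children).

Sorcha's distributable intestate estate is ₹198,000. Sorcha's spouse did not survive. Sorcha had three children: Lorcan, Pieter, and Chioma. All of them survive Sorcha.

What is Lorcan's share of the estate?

The entire ₹198,000 passes to the descendants.
That amount (₹198,000) is divided into 3 shares of ₹66,000: Lorcan, Pieter, and Chioma each take ₹66,000.

Lorcan receives ₹66,000.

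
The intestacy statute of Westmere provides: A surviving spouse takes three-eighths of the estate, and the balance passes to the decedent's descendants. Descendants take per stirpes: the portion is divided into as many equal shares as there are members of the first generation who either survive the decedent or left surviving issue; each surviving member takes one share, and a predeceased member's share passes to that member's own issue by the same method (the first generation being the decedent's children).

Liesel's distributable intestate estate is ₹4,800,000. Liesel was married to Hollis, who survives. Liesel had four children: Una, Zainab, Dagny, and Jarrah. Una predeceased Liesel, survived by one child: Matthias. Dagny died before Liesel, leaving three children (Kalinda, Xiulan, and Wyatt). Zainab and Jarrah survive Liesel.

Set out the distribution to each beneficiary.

Hollis takes three-eighths of ₹4,800,000 = ₹1,800,000. The remaining ₹3,000,000 passes to the descendants.
The descendants' portion (₹3,000,000) is divided into 4 shares of ₹750,000: Zainab and Jarrah each take ₹750,000; Una's ₹750,000 share passes to Una's issue; Dagny's ₹750,000 share passes to Dagny's issue.
Una's share (₹750,000) passes entirely to Matthias.
Dagny's share (₹750,000) is divided into 3 shares of ₹250,000: Kalinda, Xiulan, and Wyatt each take ₹250,000.

Hollis: ₹1,800,000; Matthias: ₹750,000; Zainab: ₹750,000; Kalinda: ₹250,000; Xiulan: ₹250,000; Wyatt: ₹250,000; Jarrah: ₹750,000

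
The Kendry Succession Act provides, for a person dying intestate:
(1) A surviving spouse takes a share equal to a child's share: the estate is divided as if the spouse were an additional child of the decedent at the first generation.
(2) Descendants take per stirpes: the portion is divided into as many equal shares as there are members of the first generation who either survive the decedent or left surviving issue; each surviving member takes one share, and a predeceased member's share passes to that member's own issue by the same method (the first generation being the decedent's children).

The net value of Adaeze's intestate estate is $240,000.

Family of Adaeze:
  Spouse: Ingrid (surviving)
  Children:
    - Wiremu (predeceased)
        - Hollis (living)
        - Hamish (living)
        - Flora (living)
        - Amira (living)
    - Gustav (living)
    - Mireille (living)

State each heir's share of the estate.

The spouse counts as an additional share at the children's level, so there are 4 primary shares of $60,000. Ingrid takes one such share ($60,000).
The children's combined portion ($180,000) is divided into 3 shares of $60,000: Gustav and Mireille each take $60,000; Wiremu's $60,000 share passes to Wiremu's issue.
Wiremu's share ($60,000) is divided into 4 shares of $15,000: Hollis, Hamish, Flora, and Amira each take $15,000.

Ingrid: $60,000; Hollis: $15,000; Hamish: $15,000; Flora: $15,000; Amira: $15,000; Gustav: $60,000; Mireille: $60,000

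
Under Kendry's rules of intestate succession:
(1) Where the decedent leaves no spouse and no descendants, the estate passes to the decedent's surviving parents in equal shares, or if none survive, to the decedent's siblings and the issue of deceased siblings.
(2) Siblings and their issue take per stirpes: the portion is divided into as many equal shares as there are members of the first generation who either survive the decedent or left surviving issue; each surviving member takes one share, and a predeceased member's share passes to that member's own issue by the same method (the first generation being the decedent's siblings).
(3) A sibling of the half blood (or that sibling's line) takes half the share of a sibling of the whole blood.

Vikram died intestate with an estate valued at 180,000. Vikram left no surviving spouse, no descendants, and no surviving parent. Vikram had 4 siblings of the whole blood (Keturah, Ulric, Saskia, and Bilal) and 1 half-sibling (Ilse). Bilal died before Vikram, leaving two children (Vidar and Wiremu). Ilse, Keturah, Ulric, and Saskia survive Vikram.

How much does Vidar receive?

Vidar receives 20,000.

The entire 180,000 passes to the siblings and their issue.
Counting each half-blood sibling's line as half a unit, there are 9/2 units in 180,000, so one unit is 40,000. Whole-blood lines (Keturah, Ulric, Saskia, and Bilal) take 40,000 each; half-blood lines (Ilse) take 20,000 each.
Bilal's share (40,000) is divided into 2 shares of 20,000: Vidar and Wiremu each take 20,000.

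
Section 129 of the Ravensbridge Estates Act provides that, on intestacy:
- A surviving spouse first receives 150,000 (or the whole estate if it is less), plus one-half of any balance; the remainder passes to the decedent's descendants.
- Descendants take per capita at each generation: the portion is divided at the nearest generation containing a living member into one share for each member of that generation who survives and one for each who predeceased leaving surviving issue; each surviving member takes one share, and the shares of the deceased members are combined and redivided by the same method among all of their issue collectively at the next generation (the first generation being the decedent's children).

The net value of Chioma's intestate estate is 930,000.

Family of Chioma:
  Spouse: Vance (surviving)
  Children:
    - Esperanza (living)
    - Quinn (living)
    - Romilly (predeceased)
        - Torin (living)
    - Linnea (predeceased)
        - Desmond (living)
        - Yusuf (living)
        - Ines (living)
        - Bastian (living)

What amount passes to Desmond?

Vance first takes 150,000, leaving a balance of 780,000. Vance then takes one-half of the balance (390,000), for a total of 540,000. The remaining 390,000 passes to the descendants.
The descendants' portion (390,000) is divided at the children's generation into 4 shares of 97,500. Esperanza and Quinn each take 97,500. The 2 shares of the deceased (Romilly and Linnea) are combined into a pool of 195,000.
That pool (195,000) is divided at the grandchildren's generation equally among Torin, Desmond, Yusuf, Ines, and Bastian: 39,000 each.

Desmond receives 39,000.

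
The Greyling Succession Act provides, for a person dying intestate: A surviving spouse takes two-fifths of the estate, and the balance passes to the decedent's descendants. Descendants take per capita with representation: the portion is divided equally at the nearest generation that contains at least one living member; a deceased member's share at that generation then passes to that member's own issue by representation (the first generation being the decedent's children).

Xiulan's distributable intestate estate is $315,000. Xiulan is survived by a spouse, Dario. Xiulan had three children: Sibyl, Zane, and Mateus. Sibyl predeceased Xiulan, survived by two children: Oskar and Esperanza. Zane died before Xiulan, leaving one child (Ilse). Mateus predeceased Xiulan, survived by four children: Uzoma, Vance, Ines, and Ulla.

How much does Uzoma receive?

Dario takes two-fifths of $315,000 = $126,000. The remaining $189,000 passes to the descendants.
No child survives, so the initial division is made at the grandchildren's generation.
The descendants' portion ($189,000) is divided into 7 shares of $27,000: Oskar, Esperanza, Ilse, Uzoma, Vance, Ines, and Ulla each take $27,000.

Uzoma receives $27,000.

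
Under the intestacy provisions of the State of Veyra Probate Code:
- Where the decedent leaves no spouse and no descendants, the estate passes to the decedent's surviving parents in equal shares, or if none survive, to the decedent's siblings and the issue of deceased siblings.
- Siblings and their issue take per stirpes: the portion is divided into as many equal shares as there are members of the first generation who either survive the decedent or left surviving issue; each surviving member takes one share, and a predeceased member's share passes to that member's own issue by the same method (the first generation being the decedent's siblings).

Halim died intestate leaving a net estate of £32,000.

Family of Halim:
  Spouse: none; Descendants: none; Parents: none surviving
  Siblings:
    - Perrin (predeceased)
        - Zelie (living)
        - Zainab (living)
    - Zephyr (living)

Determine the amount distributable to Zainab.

Zainab receives £8,000.

The entire £32,000 passes to the siblings and their issue.
That amount (£32,000) is divided into 2 shares of £16,000: Zephyr takes £16,000; Perrin's £16,000 share passes to Perrin's issue.
Perrin's share (£16,000) is divided into 2 shares of £8,000: Zelie and Zainab each take £8,000.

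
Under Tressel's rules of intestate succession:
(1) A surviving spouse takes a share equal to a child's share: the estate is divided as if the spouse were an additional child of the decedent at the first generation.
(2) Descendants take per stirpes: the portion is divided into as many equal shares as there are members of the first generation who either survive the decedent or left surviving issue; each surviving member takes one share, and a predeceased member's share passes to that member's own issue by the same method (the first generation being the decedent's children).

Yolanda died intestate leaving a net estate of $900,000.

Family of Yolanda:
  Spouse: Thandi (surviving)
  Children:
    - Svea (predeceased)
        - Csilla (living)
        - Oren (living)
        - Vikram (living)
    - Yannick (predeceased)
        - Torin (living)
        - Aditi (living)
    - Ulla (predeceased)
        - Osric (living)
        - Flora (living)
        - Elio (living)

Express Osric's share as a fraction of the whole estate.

Osric receives 1/12 of the estate.

The spouse counts as an additional share at the children's level, so there are 4 primary shares of $225,000. Thandi takes one such share ($225,000).
The children's combined portion ($675,000) is divided into 3 shares of $225,000: Svea's $225,000 share passes to Svea's issue; Yannick's $225,000 share passes to Yannick's issue; Ulla's $225,000 share passes to Ulla's issue.
Svea's share ($225,000) is divided into 3 shares of $75,000: Csilla, Oren, and Vikram each take $75,000.
Yannick's share ($225,000) is divided into 2 shares of $112,500: Torin and Aditi each take $112,500.
Ulla's share ($225,000) is divided into 3 shares of $75,000: Osric, Flora, and Elio each take $75,000.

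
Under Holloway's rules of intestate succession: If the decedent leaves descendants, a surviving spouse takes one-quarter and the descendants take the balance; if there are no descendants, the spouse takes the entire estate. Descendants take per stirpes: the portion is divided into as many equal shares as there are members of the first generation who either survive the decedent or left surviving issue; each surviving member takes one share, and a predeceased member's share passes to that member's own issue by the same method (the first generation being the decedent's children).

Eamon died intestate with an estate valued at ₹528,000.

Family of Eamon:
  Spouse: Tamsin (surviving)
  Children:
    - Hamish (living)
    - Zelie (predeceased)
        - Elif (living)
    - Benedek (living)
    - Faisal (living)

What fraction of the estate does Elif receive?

Elif receives 3/16 of the estate.

Tamsin takes one-quarter of ₹528,000 = ₹132,000. The remaining ₹396,000 passes to the descendants.
The descendants' portion (₹396,000) is divided into 4 shares of ₹99,000: Hamish, Benedek, and Faisal each take ₹99,000; Zelie's ₹99,000 share passes to Zelie's issue.
Zelie's share (₹99,000) passes entirely to Elif.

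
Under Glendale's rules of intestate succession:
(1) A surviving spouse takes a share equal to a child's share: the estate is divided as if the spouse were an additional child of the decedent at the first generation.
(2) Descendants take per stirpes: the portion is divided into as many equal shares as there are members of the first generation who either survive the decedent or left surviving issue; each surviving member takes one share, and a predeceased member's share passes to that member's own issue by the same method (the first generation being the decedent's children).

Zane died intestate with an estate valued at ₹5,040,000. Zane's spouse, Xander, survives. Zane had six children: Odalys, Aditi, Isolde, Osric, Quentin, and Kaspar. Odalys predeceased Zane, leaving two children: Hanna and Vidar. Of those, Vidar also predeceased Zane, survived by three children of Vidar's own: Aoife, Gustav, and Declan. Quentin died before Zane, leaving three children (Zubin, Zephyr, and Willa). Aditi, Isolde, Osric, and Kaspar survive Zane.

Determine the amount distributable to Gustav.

Gustav receives ₹120,000.

The spouse counts as an additional share at the children's level, so there are 7 primary shares of ₹720,000. Xander takes one such share (₹720,000).
The children's combined portion (₹4,320,000) is divided into 6 shares of ₹720,000: Aditi, Isolde, Osric, and Kaspar each take ₹720,000; Odalys's ₹720,000 share passes to Odalys's issue; Quentin's ₹720,000 share passes to Quentin's issue.
Odalys's share (₹720,000) is divided into 2 shares of ₹360,000: Hanna takes ₹360,000; Vidar's ₹360,000 share passes to Vidar's issue.
Vidar's share (₹360,000) is divided into 3 shares of ₹120,000: Aoife, Gustav, and Declan each take ₹120,000.
Quentin's share (₹720,000) is divided into 3 shares of ₹240,000: Zubin, Zephyr, and Willa each take ₹240,000.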